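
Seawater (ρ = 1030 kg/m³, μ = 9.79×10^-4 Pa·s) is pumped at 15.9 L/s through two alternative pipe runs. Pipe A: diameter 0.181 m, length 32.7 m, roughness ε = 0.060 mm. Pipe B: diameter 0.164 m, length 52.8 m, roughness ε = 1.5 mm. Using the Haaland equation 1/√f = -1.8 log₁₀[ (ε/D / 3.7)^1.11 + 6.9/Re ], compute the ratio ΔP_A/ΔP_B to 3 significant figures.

Pipe A: V = Q/A = 0.0159/0.02573 = 0.6179 m/s; Re = 1.177e+05; ε/D = 0.000331; Haaland → f = 0.01889; ΔP_A = f(L/D)(ρV²/2) = 671.2 Pa.
Pipe B: V = Q/A = 0.0159/0.02112 = 0.7527 m/s; Re = 1.299e+05; ε/D = 0.00915; Haaland → f = 0.03731; ΔP_B = f(L/D)(ρV²/2) = 3505 Pa.
ΔP_A/ΔP_B = 671.2/3505 = 0.191.

ΔP_A/ΔP_B ≈ 0.191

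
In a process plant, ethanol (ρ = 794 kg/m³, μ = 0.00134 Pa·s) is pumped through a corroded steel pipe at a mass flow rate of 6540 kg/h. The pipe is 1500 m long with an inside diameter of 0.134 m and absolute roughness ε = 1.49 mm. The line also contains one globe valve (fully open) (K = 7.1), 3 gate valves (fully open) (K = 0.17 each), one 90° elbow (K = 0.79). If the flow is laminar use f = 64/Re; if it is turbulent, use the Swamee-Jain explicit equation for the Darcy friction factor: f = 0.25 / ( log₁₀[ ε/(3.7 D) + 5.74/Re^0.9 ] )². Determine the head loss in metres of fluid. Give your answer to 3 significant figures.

ṁ = 6540 kg/h = 6540/3600 = 1.817 kg/s.
A = πD²/4 = π(0.134)²/4 = 0.0141 m²; mean velocity V = ṁ/(ρA) = 1.817/(794 · 0.0141) = 0.1622 m/s.
Reynolds number Re = ρVD/μ = 794 · 0.1622 · 0.134 / 0.00134 = 1.288e+04.
Re > 4000 → turbulent. Relative roughness ε/D = 0.00149/0.134 = 0.0111. Swamee-Jain: f = 0.25/(log₁₀[0.0111/3.7 + 5.74/1.288e+04^0.9])² = 0.25/(log₁₀[0.00301 + 0.00115])² = 0.25/(-2.382)² = 0.04408.
Total minor-loss coefficient ΣK = 1·7.1 + 3·0.17 + 1·0.79 = 8.4.
ΔP = [f·L/D + ΣK]·(ρV²/2) = [0.04408·1500/0.134 + 8.4]·(794·0.1622²/2) = [493.4 + 8.4]·10.45 = 5243 Pa.
Head loss h_f = ΔP/(ρg) = 5243/(794·9.81) = 0.673 m.

h_f ≈ 0.673 m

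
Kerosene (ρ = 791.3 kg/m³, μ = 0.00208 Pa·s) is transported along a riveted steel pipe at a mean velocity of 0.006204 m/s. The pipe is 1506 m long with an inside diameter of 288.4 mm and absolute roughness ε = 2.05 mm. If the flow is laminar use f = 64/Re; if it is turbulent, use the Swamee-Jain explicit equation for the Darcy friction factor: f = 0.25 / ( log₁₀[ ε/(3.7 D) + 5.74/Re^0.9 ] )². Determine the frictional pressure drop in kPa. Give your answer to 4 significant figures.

Reynolds number Re = ρVD/μ = 791.3 · 0.006204 · 0.2884 / 0.00208 = 680.7.
Re < 2300 → laminar flow, so f = 64/Re = 64/680.7 = 0.09402 (the turbulent correlation is not needed).
Darcy-Weisbach: ΔP = f(L/D)(ρV²/2) = 0.09402·(1506/0.2884)·(791.3·0.006204²/2) = 0.09402·5222·0.01523 = 7.477 Pa.
ΔP = 7.477 Pa = 0.007477 kPa.

ΔP ≈ 0.007477 kPa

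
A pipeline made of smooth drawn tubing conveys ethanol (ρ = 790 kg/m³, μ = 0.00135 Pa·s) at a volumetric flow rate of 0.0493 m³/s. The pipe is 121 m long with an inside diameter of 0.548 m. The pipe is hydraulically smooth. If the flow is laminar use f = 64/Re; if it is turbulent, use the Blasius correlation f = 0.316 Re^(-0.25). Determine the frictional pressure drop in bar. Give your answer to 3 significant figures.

Cross-sectional area A = πD²/4 = π(0.548)²/4 = 0.2359 m²; mean velocity V = Q/A = 0.0493/0.2359 = 0.209 m/s.
Reynolds number Re = ρVD/μ = 790 · 0.209 · 0.548 / 0.00135 = 6.703e+04.
Re > 4000 → turbulent. Smooth-pipe (Blasius): f = 0.316 Re^(-0.25) = 0.316/(6.703e+04)^0.25 = 0.01964.
Darcy-Weisbach: ΔP = f(L/D)(ρV²/2) = 0.01964·(121/0.548)·(790·0.209²/2) = 0.01964·220.8·17.26 = 74.84 Pa.
ΔP = 74.84 Pa = 7.48×10^-4 bar.

ΔP ≈ 7.48×10^-4 bar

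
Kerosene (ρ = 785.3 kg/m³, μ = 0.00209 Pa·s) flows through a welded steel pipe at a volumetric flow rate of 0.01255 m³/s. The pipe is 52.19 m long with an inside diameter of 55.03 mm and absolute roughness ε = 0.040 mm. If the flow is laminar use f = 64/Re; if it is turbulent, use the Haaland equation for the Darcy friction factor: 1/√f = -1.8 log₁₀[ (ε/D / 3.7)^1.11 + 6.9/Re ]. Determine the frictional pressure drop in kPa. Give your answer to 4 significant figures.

Cross-sectional area A = πD²/4 = π(0.05503)²/4 = 0.002378 m²; mean velocity V = Q/A = 0.01255/0.002378 = 5.277 m/s.
Reynolds number Re = ρVD/μ = 785.3 · 5.277 · 0.05503 / 0.00209 = 1.091e+05.
Re > 4000 → turbulent. Relative roughness ε/D = 4e-05/0.05503 = 0.000727. Haaland: 1/√f = -1.8 log₁₀[(0.000727/3.7)^1.11 + 6.9/1.091e+05] = -1.8 log₁₀[7.68e-05 + 6.32e-05] = 6.937, so f = 0.02078.
Darcy-Weisbach: ΔP = f(L/D)(ρV²/2) = 0.02078·(52.19/0.05503)·(785.3·5.277²/2) = 0.02078·948.4·1.093e+04 = 2.155e+05 Pa.
ΔP = 2.155e+05 Pa = 215.5 kPa.

ΔP ≈ 215.5 kPa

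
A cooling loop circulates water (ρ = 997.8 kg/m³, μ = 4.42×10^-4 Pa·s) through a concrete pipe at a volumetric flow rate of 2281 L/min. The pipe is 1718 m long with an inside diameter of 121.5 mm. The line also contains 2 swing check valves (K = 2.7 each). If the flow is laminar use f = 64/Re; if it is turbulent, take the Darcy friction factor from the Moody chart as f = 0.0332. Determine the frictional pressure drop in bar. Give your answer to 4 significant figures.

Q = 2281 L/min = 2281/60000 = 0.03802 m³/s.
Cross-sectional area A = πD²/4 = π(0.1215)²/4 = 0.01159 m²; mean velocity V = Q/A = 0.03802/0.01159 = 3.279 m/s.
Reynolds number Re = ρVD/μ = 997.8 · 3.279 · 0.1215 / 0.000442 = 8.994e+05.
Re > 4000 → turbulent; use the Moody-chart value f = 0.0332.
Total minor-loss coefficient ΣK = 2·2.7 = 5.4.
ΔP = [f·L/D + ΣK]·(ρV²/2) = [0.0332·1718/0.1215 + 5.4]·(997.8·3.279²/2) = [469.4 + 5.4]·5364 = 2.547e+06 Pa.
ΔP = 2.547e+06 Pa = 25.47 bar.

ΔP ≈ 25.47 bar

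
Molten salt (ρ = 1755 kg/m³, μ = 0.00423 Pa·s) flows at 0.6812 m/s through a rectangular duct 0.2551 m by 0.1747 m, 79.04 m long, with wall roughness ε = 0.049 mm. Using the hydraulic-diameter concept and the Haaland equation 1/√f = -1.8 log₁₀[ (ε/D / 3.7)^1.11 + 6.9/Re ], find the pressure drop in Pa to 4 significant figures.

ΔP ≈ 3224 Pa

Hydraulic diameter D_h = 4A/P = 4·(0.2551·0.1747)/(2·(0.2551+0.1747)) = 0.1783/0.8596 = 0.2074 m.
Re = ρVD_h/μ = 1755·0.6812·0.2074/0.00423 = 5.861e+04.
ε/D_h = 4.9e-05/0.2074 = 0.000236; Haaland gives 1/√f = -1.8 log₁₀[2.21e-05+0.000118] = 6.938, so f = 0.02077.
ΔP = f(L/D_h)(ρV²/2) = 0.02077·79.04/0.2074·407.2 = 3224 Pa.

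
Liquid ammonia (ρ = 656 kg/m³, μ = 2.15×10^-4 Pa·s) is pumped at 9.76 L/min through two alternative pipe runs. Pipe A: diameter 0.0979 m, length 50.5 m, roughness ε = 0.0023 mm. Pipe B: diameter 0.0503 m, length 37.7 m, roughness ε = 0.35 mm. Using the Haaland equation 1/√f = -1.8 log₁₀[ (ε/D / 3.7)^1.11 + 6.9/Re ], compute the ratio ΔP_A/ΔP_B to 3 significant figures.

ΔP_A/ΔP_B ≈ 0.0434

Pipe A: V = Q/A = 0.0001627/0.007528 = 0.02161 m/s; Re = 6455; ε/D = 2.35e-05; Haaland → f = 0.03498; ΔP_A = f(L/D)(ρV²/2) = 2.764 Pa.
Pipe B: V = Q/A = 0.0001627/0.001987 = 0.08186 m/s; Re = 1.256e+04; ε/D = 0.00696; Haaland → f = 0.03864; ΔP_B = f(L/D)(ρV²/2) = 63.66 Pa.
ΔP_A/ΔP_B = 2.764/63.66 = 0.0434.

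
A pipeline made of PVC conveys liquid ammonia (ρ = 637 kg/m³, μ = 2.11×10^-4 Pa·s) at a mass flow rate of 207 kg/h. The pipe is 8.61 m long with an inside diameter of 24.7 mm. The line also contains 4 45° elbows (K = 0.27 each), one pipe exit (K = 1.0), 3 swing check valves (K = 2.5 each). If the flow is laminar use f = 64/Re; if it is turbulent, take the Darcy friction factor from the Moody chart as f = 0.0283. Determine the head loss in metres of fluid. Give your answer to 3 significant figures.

h_f ≈ 0.0352 m

ṁ = 207 kg/h = 207/3600 = 0.0575 kg/s.
A = πD²/4 = π(0.0247)²/4 = 0.0004792 m²; mean velocity V = ṁ/(ρA) = 0.0575/(637 · 0.0004792) = 0.1884 m/s.
Reynolds number Re = ρVD/μ = 637 · 0.1884 · 0.0247 / 0.000211 = 1.405e+04.
Re > 4000 → turbulent; use the Moody-chart value f = 0.0283.
Total minor-loss coefficient ΣK = 4·0.27 + 1·1 + 3·2.5 = 9.58.
ΔP = [f·L/D + ΣK]·(ρV²/2) = [0.0283·8.61/0.0247 + 9.58]·(637·0.1884²/2) = [9.865 + 9.58]·11.3 = 219.8 Pa.
Head loss h_f = ΔP/(ρg) = 219.8/(637·9.81) = 0.0352 m.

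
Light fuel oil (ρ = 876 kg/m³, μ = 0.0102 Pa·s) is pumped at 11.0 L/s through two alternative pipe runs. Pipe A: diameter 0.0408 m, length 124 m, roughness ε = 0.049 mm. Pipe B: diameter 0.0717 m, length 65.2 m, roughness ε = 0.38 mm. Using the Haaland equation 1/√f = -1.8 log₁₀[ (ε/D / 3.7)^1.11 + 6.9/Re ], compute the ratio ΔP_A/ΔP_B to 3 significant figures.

Pipe A: V = Q/A = 0.011/0.001307 = 8.414 m/s; Re = 2.948e+04; ε/D = 0.0012; Haaland → f = 0.02617; ΔP_A = f(L/D)(ρV²/2) = 2.466e+06 Pa.
Pipe B: V = Q/A = 0.011/0.004038 = 2.724 m/s; Re = 1.678e+04; ε/D = 0.0053; Haaland → f = 0.03534; ΔP_B = f(L/D)(ρV²/2) = 1.045e+05 Pa.
ΔP_A/ΔP_B = 2.466e+06/1.045e+05 = 23.6.

ΔP_A/ΔP_B ≈ 23.6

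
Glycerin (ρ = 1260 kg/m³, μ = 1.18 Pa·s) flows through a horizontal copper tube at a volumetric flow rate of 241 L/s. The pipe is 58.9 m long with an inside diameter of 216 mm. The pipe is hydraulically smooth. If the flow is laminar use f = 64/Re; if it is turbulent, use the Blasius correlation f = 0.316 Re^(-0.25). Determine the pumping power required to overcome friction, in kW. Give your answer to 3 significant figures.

P ≈ 75.6 kW

Q = 241 L/s = 241/1000 = 0.241 m³/s.
Cross-sectional area A = πD²/4 = π(0.216)²/4 = 0.03664 m²; mean velocity V = Q/A = 0.241/0.03664 = 6.577 m/s.
Reynolds number Re = ρVD/μ = 1260 · 6.577 · 0.216 / 1.18 = 1517.
Re < 2300 → laminar flow, so f = 64/Re = 64/1517 = 0.04219 (the turbulent correlation is not needed).
Darcy-Weisbach: ΔP = f(L/D)(ρV²/2) = 0.04219·(58.9/0.216)·(1260·6.577²/2) = 0.04219·272.7·2.725e+04 = 3.135e+05 Pa.
Pumping power P = QΔP = 0.241·3.135e+05 = 75560 W = 75.6 kW.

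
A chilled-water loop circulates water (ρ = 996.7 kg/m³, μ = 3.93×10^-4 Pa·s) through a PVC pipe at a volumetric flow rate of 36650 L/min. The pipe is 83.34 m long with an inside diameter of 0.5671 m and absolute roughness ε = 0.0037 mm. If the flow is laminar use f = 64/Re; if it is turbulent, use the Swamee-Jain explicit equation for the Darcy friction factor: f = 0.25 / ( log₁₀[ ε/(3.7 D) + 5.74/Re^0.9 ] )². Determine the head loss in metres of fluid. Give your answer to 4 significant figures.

Q = 36650 L/min = 36650/60000 = 0.6108 m³/s.
Cross-sectional area A = πD²/4 = π(0.5671)²/4 = 0.2526 m²; mean velocity V = Q/A = 0.6108/0.2526 = 2.418 m/s.
Reynolds number Re = ρVD/μ = 996.7 · 2.418 · 0.5671 / 0.000393 = 3.478e+06.
Re > 4000 → turbulent. Relative roughness ε/D = 3.7e-06/0.5671 = 6.52e-06. Swamee-Jain: f = 0.25/(log₁₀[6.52e-06/3.7 + 5.74/3.478e+06^0.9])² = 0.25/(log₁₀[1.76e-06 + 7.44e-06])² = 0.25/(-5.036)² = 0.009858.
Darcy-Weisbach: ΔP = f(L/D)(ρV²/2) = 0.009858·(83.34/0.5671)·(996.7·2.418²/2) = 0.009858·147·2914 = 4222 Pa.
Head loss h_f = ΔP/(ρg) = 4222/(996.7·9.81) = 0.4318 m.

h_f ≈ 0.4318 m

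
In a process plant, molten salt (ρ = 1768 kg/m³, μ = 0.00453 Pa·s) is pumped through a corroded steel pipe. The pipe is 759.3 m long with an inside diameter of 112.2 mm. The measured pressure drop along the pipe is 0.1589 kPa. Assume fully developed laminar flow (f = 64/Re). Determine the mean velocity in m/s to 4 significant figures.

For laminar flow, f = 64/Re with Re = ρVD/μ, so Darcy-Weisbach reduces to ΔP = 32μLV/D². Solving for V: V = ΔP·D²/(32μL) = 158.9·(0.1122)²/(32·0.00453·759.3) = 0.01817 m/s.
Check: Re = ρVD/μ = 1768·0.01817·0.1122/0.00453 = 795.8 < 2300, so the laminar assumption holds.

V ≈ 0.01817 m/s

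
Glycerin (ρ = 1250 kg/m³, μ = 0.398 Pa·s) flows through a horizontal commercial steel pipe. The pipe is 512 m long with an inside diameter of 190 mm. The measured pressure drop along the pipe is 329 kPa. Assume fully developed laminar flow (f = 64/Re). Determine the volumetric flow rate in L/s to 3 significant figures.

For laminar flow, f = 64/Re with Re = ρVD/μ, so Darcy-Weisbach reduces to ΔP = 32μLV/D². Solving for V: V = ΔP·D²/(32μL) = 3.29e+05·(0.19)²/(32·0.398·512) = 1.821 m/s.
Check: Re = ρVD/μ = 1250·1.821·0.19/0.398 = 1087 < 2300, so the laminar assumption holds.
Q = V·A = 1.821·(π/4·0.19²) = 0.05164 m³/s = 51.6 L/s.

Q ≈ 51.6 L/s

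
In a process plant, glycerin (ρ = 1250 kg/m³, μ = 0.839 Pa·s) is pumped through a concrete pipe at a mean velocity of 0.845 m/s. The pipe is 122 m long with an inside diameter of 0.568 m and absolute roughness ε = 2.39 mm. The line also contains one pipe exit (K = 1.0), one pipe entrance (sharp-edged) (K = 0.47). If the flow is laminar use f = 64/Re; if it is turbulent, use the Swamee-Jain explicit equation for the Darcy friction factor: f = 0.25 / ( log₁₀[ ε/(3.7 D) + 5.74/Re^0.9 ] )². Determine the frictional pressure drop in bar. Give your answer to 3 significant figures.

Reynolds number Re = ρVD/μ = 1250 · 0.845 · 0.568 / 0.839 = 715.1.
Re < 2300 → laminar flow, so f = 64/Re = 64/715.1 = 0.0895 (the turbulent correlation is not needed).
Total minor-loss coefficient ΣK = 1·1 + 1·0.47 = 1.47.
ΔP = [f·L/D + ΣK]·(ρV²/2) = [0.0895·122/0.568 + 1.47]·(1250·0.845²/2) = [19.22 + 1.47]·446.3 = 9235 Pa.
ΔP = 9235 Pa = 0.0923 bar.

ΔP ≈ 0.0923 bar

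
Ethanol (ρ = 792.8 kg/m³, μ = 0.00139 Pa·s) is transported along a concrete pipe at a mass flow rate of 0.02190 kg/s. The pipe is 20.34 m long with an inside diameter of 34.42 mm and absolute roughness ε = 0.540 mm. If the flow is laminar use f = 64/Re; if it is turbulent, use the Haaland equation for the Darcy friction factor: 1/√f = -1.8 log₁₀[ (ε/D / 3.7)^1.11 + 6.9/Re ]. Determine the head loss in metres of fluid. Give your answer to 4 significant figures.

h_f ≈ 0.002915 m

A = πD²/4 = π(0.03442)²/4 = 0.0009305 m²; mean velocity V = ṁ/(ρA) = 0.0219/(792.8 · 0.0009305) = 0.02969 m/s.
Reynolds number Re = ρVD/μ = 792.8 · 0.02969 · 0.03442 / 0.00139 = 582.8.
Re < 2300 → laminar flow, so f = 64/Re = 64/582.8 = 0.1098 (the turbulent correlation is not needed).
Darcy-Weisbach: ΔP = f(L/D)(ρV²/2) = 0.1098·(20.34/0.03442)·(792.8·0.02969²/2) = 0.1098·590.9·0.3494 = 22.67 Pa.
Head loss h_f = ΔP/(ρg) = 22.67/(792.8·9.81) = 0.002915 m.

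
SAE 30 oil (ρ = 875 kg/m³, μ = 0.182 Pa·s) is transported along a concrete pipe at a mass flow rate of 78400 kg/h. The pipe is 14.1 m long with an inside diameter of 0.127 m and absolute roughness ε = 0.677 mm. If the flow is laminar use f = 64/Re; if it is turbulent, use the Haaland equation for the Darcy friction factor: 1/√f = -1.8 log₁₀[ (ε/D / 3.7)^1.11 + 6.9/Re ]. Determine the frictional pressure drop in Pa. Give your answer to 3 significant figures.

ṁ = 78400 kg/h = 78400/3600 = 21.78 kg/s.
A = πD²/4 = π(0.127)²/4 = 0.01267 m²; mean velocity V = ṁ/(ρA) = 21.78/(875 · 0.01267) = 1.965 m/s.
Reynolds number Re = ρVD/μ = 875 · 1.965 · 0.127 / 0.182 = 1200.
Re < 2300 → laminar flow, so f = 64/Re = 64/1200 = 0.05335 (the turbulent correlation is not needed).
Darcy-Weisbach: ΔP = f(L/D)(ρV²/2) = 0.05335·(14.1/0.127)·(875·1.965²/2) = 0.05335·111·1689 = 1e+04 Pa.

ΔP ≈ 10000 Pa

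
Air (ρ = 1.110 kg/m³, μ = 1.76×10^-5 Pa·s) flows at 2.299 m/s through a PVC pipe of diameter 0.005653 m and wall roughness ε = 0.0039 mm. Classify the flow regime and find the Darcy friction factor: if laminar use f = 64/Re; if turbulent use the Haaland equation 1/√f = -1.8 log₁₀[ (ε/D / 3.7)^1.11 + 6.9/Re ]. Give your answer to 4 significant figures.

f ≈ 0.07808

Re = ρVD/μ = 1.11·2.299·0.005653/1.76e-05 = 819.6.
Re < 2300 → laminar, so f = 64/Re = 0.07808 (roughness is irrelevant in laminar flow).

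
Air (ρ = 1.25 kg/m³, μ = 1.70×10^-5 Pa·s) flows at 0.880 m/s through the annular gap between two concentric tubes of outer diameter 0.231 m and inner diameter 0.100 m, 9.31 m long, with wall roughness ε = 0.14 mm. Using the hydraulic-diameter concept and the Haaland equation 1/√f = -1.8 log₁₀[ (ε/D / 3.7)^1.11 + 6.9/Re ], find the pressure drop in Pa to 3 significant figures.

ΔP ≈ 1.16 Pa

Hydraulic diameter D_h = 4A/P = D_o - D_i = 0.231 - 0.1 = 0.131 m.
Re = ρVD_h/μ = 1.25·0.88·0.131/1.7e-05 = 8476.
ε/D_h = 0.00014/0.131 = 0.00107; Haaland gives 1/√f = -1.8 log₁₀[0.000118+0.000814] = 5.455, so f = 0.0336.
ΔP = f(L/D_h)(ρV²/2) = 0.0336·9.31/0.131·0.484 = 1.156 Pa.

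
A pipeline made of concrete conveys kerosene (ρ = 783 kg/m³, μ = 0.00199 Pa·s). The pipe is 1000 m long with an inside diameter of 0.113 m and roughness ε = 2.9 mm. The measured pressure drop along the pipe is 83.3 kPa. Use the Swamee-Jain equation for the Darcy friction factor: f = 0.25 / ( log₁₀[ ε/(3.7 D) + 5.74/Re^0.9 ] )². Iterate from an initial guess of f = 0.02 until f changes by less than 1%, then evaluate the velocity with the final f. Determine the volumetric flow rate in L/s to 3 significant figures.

Q ≈ 6.61 L/s

Rearranging Darcy-Weisbach: V = √(2·ΔP·D/(f·L·ρ)). With ε/D = 0.0029/0.113 = 0.0257, iterate starting from f = 0.02:
  f = 0.02 → V = √(2·8.33e+04·0.113/(0.02·1000·783)) = 1.096 m/s; Re = ρVD/μ = 4.875e+04; f → 0.05471
  f = 0.05471 → V = 0.6629 m/s; Re = 2.948e+04; f → 0.05531
  f = 0.05531 → V = 0.6593 m/s; Re = 2.931e+04; f → 0.05532
Converged (Δf/f < 1%). With the final f = 0.05532: V = √(2·8.33e+04·0.113/(0.05532·1000·783)) = 0.6593 m/s.
Q = V·A = 0.6593·(π/4·0.113²) = 0.006612 m³/s = 6.61 L/s.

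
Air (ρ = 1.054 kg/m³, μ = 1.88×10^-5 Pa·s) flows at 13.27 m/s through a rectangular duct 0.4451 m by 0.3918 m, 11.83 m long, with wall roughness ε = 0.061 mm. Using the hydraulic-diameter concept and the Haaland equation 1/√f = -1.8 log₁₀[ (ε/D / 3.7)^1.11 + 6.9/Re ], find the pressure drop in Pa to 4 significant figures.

Hydraulic diameter D_h = 4A/P = 4·(0.4451·0.3918)/(2·(0.4451+0.3918)) = 0.6976/1.674 = 0.4168 m.
Re = ρVD_h/μ = 1.054·13.27·0.4168/1.88e-05 = 3.101e+05.
ε/D_h = 6.1e-05/0.4168 = 0.000146; Haaland gives 1/√f = -1.8 log₁₀[1.3e-05+2.23e-05] = 8.016, so f = 0.01556.
ΔP = f(L/D_h)(ρV²/2) = 0.01556·11.83/0.4168·92.8 = 41 Pa.

ΔP ≈ 41.00 Pa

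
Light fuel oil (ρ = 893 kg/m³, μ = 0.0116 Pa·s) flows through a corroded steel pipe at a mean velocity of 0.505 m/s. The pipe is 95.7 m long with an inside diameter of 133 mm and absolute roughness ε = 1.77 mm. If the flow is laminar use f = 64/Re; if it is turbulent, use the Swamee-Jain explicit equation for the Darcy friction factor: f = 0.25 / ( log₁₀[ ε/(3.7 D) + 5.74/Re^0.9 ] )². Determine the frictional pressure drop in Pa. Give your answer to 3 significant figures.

Reynolds number Re = ρVD/μ = 893 · 0.505 · 0.133 / 0.0116 = 5171.
Re > 4000 → turbulent. Relative roughness ε/D = 0.00177/0.133 = 0.0133. Swamee-Jain: f = 0.25/(log₁₀[0.0133/3.7 + 5.74/5171^0.9])² = 0.25/(log₁₀[0.0036 + 0.00261])² = 0.25/(-2.207)² = 0.05132.
Darcy-Weisbach: ΔP = f(L/D)(ρV²/2) = 0.05132·(95.7/0.133)·(893·0.505²/2) = 0.05132·719.5·113.9 = 4205 Pa.

ΔP ≈ 4200 Pa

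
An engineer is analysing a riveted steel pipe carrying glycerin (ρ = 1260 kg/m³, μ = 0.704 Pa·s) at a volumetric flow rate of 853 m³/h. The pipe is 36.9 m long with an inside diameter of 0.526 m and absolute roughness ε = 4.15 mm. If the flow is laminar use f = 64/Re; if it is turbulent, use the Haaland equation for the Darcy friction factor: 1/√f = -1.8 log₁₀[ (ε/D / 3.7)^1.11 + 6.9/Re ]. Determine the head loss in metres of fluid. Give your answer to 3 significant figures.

Q = 853 m³/h = 853/3600 = 0.2369 m³/s.
Cross-sectional area A = πD²/4 = π(0.526)²/4 = 0.2173 m²; mean velocity V = Q/A = 0.2369/0.2173 = 1.09 m/s.
Reynolds number Re = ρVD/μ = 1260 · 1.09 · 0.526 / 0.704 = 1027.
Re < 2300 → laminar flow, so f = 64/Re = 64/1027 = 0.06235 (the turbulent correlation is not needed).
Darcy-Weisbach: ΔP = f(L/D)(ρV²/2) = 0.06235·(36.9/0.526)·(1260·1.09²/2) = 0.06235·70.15·749.1 = 3276 Pa.
Head loss h_f = ΔP/(ρg) = 3276/(1260·9.81) = 0.265 m.

h_f ≈ 0.265 m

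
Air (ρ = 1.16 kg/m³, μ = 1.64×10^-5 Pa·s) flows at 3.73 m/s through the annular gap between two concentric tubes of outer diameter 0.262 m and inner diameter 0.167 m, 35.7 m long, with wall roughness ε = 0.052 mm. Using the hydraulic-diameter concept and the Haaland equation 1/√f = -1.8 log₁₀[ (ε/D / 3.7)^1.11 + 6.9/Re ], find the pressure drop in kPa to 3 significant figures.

ΔP ≈ 0.0773 kPa

Hydraulic diameter D_h = 4A/P = D_o - D_i = 0.262 - 0.167 = 0.095 m.
Re = ρVD_h/μ = 1.16·3.73·0.095/1.64e-05 = 2.506e+04.
ε/D_h = 5.2e-05/0.095 = 0.000547; Haaland gives 1/√f = -1.8 log₁₀[5.61e-05+0.000275] = 6.263, so f = 0.02549.
ΔP = f(L/D_h)(ρV²/2) = 0.02549·35.7/0.095·8.069 = 77.3 Pa.
ΔP = 0.0773 kPa.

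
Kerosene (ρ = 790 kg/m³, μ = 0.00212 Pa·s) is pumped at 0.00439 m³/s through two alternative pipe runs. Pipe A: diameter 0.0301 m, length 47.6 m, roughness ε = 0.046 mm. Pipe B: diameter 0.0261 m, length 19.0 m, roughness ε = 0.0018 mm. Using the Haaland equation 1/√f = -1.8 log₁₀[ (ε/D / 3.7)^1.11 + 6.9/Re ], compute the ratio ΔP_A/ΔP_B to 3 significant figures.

ΔP_A/ΔP_B ≈ 1.58

Pipe A: V = Q/A = 0.00439/0.0007116 = 6.169 m/s; Re = 6.92e+04; ε/D = 0.00153; Haaland → f = 0.02434; ΔP_A = f(L/D)(ρV²/2) = 5.788e+05 Pa.
Pipe B: V = Q/A = 0.00439/0.000535 = 8.205 m/s; Re = 7.98e+04; ε/D = 6.9e-05; Haaland → f = 0.01895; ΔP_B = f(L/D)(ρV²/2) = 3.669e+05 Pa.
ΔP_A/ΔP_B = 5.788e+05/3.669e+05 = 1.58.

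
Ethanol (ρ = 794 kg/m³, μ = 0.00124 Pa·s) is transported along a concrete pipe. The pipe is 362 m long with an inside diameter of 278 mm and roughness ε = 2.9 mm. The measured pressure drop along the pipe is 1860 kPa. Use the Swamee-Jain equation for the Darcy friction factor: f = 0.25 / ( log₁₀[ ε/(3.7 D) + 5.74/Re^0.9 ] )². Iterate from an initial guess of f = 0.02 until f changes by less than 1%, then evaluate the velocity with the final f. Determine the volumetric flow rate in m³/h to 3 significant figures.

Rearranging Darcy-Weisbach: V = √(2·ΔP·D/(f·L·ρ)). With ε/D = 0.0029/0.278 = 0.0104, iterate starting from f = 0.02:
  f = 0.02 → V = √(2·1.86e+06·0.278/(0.02·362·794)) = 13.41 m/s; Re = ρVD/μ = 2.388e+06; f → 0.0385
  f = 0.0385 → V = 9.667 m/s; Re = 1.721e+06; f → 0.03852
Converged (Δf/f < 1%). With the final f = 0.03852: V = √(2·1.86e+06·0.278/(0.03852·362·794)) = 9.665 m/s.
Q = V·A = 9.665·(π/4·0.278²) = 0.5867 m³/s = 2110 m³/h.

Q ≈ 2110 m³/h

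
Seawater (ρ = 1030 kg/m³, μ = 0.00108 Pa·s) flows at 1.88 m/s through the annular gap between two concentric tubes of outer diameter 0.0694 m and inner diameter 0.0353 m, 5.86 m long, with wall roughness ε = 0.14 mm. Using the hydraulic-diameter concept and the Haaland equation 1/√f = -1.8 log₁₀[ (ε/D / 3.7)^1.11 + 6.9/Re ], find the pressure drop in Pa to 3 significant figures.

Hydraulic diameter D_h = 4A/P = D_o - D_i = 0.0694 - 0.0353 = 0.0341 m.
Re = ρVD_h/μ = 1030·1.88·0.0341/0.00108 = 6.114e+04.
ε/D_h = 0.00014/0.0341 = 0.00411; Haaland gives 1/√f = -1.8 log₁₀[0.000525+0.000113] = 5.752, so f = 0.03023.
ΔP = f(L/D_h)(ρV²/2) = 0.03023·5.86/0.0341·1820 = 9456 Pa.

ΔP ≈ 9460 Pa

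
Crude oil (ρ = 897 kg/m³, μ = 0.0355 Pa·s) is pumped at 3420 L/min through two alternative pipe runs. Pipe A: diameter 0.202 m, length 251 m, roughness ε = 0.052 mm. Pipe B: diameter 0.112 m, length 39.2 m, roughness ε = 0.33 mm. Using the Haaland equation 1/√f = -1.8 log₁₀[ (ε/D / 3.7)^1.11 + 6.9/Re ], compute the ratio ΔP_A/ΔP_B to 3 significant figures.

ΔP_A/ΔP_B ≈ 0.335

Pipe A: V = Q/A = 0.057/0.03205 = 1.779 m/s; Re = 9078; ε/D = 0.000257; Haaland → f = 0.032; ΔP_A = f(L/D)(ρV²/2) = 5.642e+04 Pa.
Pipe B: V = Q/A = 0.057/0.009852 = 5.786 m/s; Re = 1.637e+04; ε/D = 0.00295; Haaland → f = 0.03201; ΔP_B = f(L/D)(ρV²/2) = 1.682e+05 Pa.
ΔP_A/ΔP_B = 5.642e+04/1.682e+05 = 0.335.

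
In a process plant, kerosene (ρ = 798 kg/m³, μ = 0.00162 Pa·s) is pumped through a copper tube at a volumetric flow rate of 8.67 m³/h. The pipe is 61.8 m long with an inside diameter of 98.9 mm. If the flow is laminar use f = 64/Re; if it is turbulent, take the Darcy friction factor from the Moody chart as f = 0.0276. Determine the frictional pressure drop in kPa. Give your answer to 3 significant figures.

ΔP ≈ 0.676 kPa

Q = 8.67 m³/h = 8.67/3600 = 0.002408 m³/s.
Cross-sectional area A = πD²/4 = π(0.0989)²/4 = 0.007682 m²; mean velocity V = Q/A = 0.002408/0.007682 = 0.3135 m/s.
Reynolds number Re = ρVD/μ = 798 · 0.3135 · 0.0989 / 0.00162 = 1.527e+04.
Re > 4000 → turbulent; use the Moody-chart value f = 0.0276.
Darcy-Weisbach: ΔP = f(L/D)(ρV²/2) = 0.0276·(61.8/0.0989)·(798·0.3135²/2) = 0.0276·624.9·39.21 = 676.3 Pa.
ΔP = 676.3 Pa = 0.676 kPa.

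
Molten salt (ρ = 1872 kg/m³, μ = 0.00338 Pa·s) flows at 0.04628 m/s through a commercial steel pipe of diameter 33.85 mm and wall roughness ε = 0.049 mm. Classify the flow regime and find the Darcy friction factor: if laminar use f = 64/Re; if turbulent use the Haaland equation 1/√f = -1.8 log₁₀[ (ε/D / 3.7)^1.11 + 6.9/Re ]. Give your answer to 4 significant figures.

Re = ρVD/μ = 1872·0.04628·0.03385/0.00338 = 867.6.
Re < 2300 → laminar, so f = 64/Re = 0.07376 (roughness is irrelevant in laminar flow).

f ≈ 0.07376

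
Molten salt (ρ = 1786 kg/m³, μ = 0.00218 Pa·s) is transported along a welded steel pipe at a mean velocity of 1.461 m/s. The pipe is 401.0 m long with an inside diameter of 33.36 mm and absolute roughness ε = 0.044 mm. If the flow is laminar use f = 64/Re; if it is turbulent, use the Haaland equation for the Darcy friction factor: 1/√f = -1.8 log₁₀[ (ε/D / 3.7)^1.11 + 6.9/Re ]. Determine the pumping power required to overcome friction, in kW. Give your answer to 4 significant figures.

P ≈ 0.7403 kW

Reynolds number Re = ρVD/μ = 1786 · 1.461 · 0.03336 / 0.00218 = 3.993e+04.
Re > 4000 → turbulent. Relative roughness ε/D = 4.4e-05/0.03336 = 0.00132. Haaland: 1/√f = -1.8 log₁₀[(0.00132/3.7)^1.11 + 6.9/3.993e+04] = -1.8 log₁₀[0.000149 + 0.000173] = 6.287, so f = 0.0253.
Darcy-Weisbach: ΔP = f(L/D)(ρV²/2) = 0.0253·(401/0.03336)·(1786·1.461²/2) = 0.0253·1.202e+04·1906 = 5.797e+05 Pa.
Q = V·A = 1.461·0.0008741 = 0.001277 m³/s.
Pumping power P = QΔP = 0.001277·5.797e+05 = 740.31 W = 0.7403 kW.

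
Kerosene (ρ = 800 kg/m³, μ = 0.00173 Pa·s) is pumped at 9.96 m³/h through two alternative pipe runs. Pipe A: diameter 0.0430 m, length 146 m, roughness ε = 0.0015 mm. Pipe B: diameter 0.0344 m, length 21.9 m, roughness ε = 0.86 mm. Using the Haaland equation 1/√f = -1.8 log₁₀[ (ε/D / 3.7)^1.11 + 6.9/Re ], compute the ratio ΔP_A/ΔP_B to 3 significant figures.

ΔP_A/ΔP_B ≈ 0.898

Pipe A: V = Q/A = 0.002767/0.001452 = 1.905 m/s; Re = 3.788e+04; ε/D = 3.49e-05; Haaland → f = 0.02214; ΔP_A = f(L/D)(ρV²/2) = 1.092e+05 Pa.
Pipe B: V = Q/A = 0.002767/0.0009294 = 2.977 m/s; Re = 4.735e+04; ε/D = 0.025; Haaland → f = 0.0539; ΔP_B = f(L/D)(ρV²/2) = 1.216e+05 Pa.
ΔP_A/ΔP_B = 1.092e+05/1.216e+05 = 0.898.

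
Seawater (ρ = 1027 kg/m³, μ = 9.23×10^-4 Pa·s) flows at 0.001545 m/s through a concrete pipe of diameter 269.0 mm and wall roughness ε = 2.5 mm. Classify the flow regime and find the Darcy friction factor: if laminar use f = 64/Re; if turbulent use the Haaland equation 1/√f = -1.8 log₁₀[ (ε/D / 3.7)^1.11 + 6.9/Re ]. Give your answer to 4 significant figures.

f ≈ 0.1384

Re = ρVD/μ = 1027·0.001545·0.269/0.000923 = 462.4.
Re < 2300 → laminar, so f = 64/Re = 0.1384 (roughness is irrelevant in laminar flow).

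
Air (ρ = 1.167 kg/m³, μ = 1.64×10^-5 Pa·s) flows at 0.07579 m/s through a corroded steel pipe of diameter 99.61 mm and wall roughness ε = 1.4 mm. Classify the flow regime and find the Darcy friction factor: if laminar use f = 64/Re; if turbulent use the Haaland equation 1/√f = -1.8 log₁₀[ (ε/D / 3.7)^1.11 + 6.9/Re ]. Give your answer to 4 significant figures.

f ≈ 0.1191

Re = ρVD/μ = 1.167·0.07579·0.09961/1.64e-05 = 537.2.
Re < 2300 → laminar, so f = 64/Re = 0.1191 (roughness is irrelevant in laminar flow).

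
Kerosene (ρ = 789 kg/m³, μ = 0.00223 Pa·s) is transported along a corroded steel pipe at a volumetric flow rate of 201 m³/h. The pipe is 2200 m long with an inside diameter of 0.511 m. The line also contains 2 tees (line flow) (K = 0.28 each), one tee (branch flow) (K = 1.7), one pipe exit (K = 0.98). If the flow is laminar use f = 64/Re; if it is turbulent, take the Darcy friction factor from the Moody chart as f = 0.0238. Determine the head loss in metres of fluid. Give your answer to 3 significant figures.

Q = 201 m³/h = 201/3600 = 0.05583 m³/s.
Cross-sectional area A = πD²/4 = π(0.511)²/4 = 0.2051 m²; mean velocity V = Q/A = 0.05583/0.2051 = 0.2722 m/s.
Reynolds number Re = ρVD/μ = 789 · 0.2722 · 0.511 / 0.00223 = 4.922e+04.
Re > 4000 → turbulent; use the Moody-chart value f = 0.0238.
Total minor-loss coefficient ΣK = 2·0.28 + 1·1.7 + 1·0.98 = 3.24.
ΔP = [f·L/D + ΣK]·(ρV²/2) = [0.0238·2200/0.511 + 3.24]·(789·0.2722²/2) = [102.5 + 3.24]·29.24 = 3091 Pa.
Head loss h_f = ΔP/(ρg) = 3091/(789·9.81) = 0.399 m.

h_f ≈ 0.399 m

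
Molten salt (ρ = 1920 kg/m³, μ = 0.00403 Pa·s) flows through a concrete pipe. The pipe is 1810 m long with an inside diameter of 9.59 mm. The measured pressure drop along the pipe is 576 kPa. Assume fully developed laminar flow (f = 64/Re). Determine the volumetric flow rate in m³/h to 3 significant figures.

For laminar flow, f = 64/Re with Re = ρVD/μ, so Darcy-Weisbach reduces to ΔP = 32μLV/D². Solving for V: V = ΔP·D²/(32μL) = 5.76e+05·(0.00959)²/(32·0.00403·1810) = 0.2269 m/s.
Check: Re = ρVD/μ = 1920·0.2269·0.00959/0.00403 = 1037 < 2300, so the laminar assumption holds.
Q = V·A = 0.2269·(π/4·0.00959²) = 1.639e-05 m³/s = 0.0590 m³/h.

Q ≈ 0.0590 m³/h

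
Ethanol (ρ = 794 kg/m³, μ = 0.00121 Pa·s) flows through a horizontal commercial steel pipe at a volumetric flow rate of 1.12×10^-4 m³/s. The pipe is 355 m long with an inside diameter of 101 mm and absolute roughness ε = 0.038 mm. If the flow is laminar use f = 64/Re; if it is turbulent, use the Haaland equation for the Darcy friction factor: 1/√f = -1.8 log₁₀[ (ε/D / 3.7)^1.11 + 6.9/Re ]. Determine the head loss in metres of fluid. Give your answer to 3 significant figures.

Cross-sectional area A = πD²/4 = π(0.101)²/4 = 0.008012 m²; mean velocity V = Q/A = 0.000112/0.008012 = 0.01398 m/s.
Reynolds number Re = ρVD/μ = 794 · 0.01398 · 0.101 / 0.00121 = 926.5.
Re < 2300 → laminar flow, so f = 64/Re = 64/926.5 = 0.06908 (the turbulent correlation is not needed).
Darcy-Weisbach: ΔP = f(L/D)(ρV²/2) = 0.06908·(355/0.101)·(794·0.01398²/2) = 0.06908·3515·0.07758 = 18.84 Pa.
Head loss h_f = ΔP/(ρg) = 18.84/(794·9.81) = 0.00242 m.

h_f ≈ 0.00242 m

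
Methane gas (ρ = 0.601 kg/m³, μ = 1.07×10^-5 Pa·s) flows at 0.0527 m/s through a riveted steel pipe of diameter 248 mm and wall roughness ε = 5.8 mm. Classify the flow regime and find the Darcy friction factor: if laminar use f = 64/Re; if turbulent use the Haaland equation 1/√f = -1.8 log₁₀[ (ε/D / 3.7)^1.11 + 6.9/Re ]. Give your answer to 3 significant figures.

Re = ρVD/μ = 0.601·0.0527·0.248/1.07e-05 = 734.1.
Re < 2300 → laminar, so f = 64/Re = 0.08718 (roughness is irrelevant in laminar flow).

f ≈ 0.0872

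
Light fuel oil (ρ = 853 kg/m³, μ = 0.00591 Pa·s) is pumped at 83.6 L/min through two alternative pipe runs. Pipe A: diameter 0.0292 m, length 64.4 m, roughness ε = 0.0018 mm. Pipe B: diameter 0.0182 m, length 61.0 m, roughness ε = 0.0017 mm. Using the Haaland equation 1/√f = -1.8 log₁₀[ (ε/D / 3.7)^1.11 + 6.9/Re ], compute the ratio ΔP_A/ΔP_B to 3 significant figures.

ΔP_A/ΔP_B ≈ 0.113

Pipe A: V = Q/A = 0.001393/0.0006697 = 2.081 m/s; Re = 8769; ε/D = 6.16e-05; Haaland → f = 0.03209; ΔP_A = f(L/D)(ρV²/2) = 1.307e+05 Pa.
Pipe B: V = Q/A = 0.001393/0.0002602 = 5.356 m/s; Re = 1.407e+04; ε/D = 9.34e-05; Haaland → f = 0.0283; ΔP_B = f(L/D)(ρV²/2) = 1.16e+06 Pa.
ΔP_A/ΔP_B = 1.307e+05/1.16e+06 = 0.113.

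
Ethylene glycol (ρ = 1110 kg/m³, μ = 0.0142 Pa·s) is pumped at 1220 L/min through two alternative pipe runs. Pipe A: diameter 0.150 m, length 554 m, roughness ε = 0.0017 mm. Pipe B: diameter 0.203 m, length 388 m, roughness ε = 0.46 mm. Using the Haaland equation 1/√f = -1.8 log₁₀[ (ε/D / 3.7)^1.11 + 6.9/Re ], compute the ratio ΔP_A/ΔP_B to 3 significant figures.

ΔP_A/ΔP_B ≈ 5.45

Pipe A: V = Q/A = 0.02033/0.01767 = 1.151 m/s; Re = 1.349e+04; ε/D = 1.13e-05; Haaland → f = 0.0285; ΔP_A = f(L/D)(ρV²/2) = 7.736e+04 Pa.
Pipe B: V = Q/A = 0.02033/0.03237 = 0.6282 m/s; Re = 9969; ε/D = 0.00227; Haaland → f = 0.03393; ΔP_B = f(L/D)(ρV²/2) = 1.42e+04 Pa.
ΔP_A/ΔP_B = 7.736e+04/1.42e+04 = 5.45.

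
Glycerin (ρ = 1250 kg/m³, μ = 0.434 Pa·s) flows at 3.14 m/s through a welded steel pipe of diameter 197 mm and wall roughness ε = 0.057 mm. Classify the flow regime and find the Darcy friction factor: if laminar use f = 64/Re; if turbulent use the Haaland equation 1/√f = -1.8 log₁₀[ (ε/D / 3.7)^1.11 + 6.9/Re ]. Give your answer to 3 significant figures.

Re = ρVD/μ = 1250·3.14·0.197/0.434 = 1782.
Re < 2300 → laminar, so f = 64/Re = 0.03592 (roughness is irrelevant in laminar flow).

f ≈ 0.0359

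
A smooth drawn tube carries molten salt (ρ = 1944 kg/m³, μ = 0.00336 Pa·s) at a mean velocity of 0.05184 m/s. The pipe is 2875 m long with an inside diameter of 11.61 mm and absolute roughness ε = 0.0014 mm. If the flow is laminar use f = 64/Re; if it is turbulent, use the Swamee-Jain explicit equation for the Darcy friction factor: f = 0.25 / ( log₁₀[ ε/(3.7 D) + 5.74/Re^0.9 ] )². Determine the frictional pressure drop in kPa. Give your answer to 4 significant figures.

ΔP ≈ 118.9 kPa

Reynolds number Re = ρVD/μ = 1944 · 0.05184 · 0.01161 / 0.00336 = 348.2.
Re < 2300 → laminar flow, so f = 64/Re = 64/348.2 = 0.1838 (the turbulent correlation is not needed).
Darcy-Weisbach: ΔP = f(L/D)(ρV²/2) = 0.1838·(2875/0.01161)·(1944·0.05184²/2) = 0.1838·2.476e+05·2.612 = 1.189e+05 Pa.
ΔP = 1.189e+05 Pa = 118.9 kPa.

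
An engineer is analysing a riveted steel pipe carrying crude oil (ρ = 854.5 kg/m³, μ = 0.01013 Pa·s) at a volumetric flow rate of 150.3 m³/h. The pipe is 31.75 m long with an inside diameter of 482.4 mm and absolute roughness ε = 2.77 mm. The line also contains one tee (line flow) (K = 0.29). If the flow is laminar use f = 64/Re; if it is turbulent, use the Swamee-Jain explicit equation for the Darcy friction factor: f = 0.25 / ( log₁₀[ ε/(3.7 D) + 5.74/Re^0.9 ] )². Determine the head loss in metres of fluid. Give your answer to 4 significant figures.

Q = 150.3 m³/h = 150.3/3600 = 0.04175 m³/s.
Cross-sectional area A = πD²/4 = π(0.4824)²/4 = 0.1828 m²; mean velocity V = Q/A = 0.04175/0.1828 = 0.2284 m/s.
Reynolds number Re = ρVD/μ = 854.5 · 0.2284 · 0.4824 / 0.0101 = 9295.
Re > 4000 → turbulent. Relative roughness ε/D = 0.00277/0.4824 = 0.00574. Swamee-Jain: f = 0.25/(log₁₀[0.00574/3.7 + 5.74/9295^0.9])² = 0.25/(log₁₀[0.00155 + 0.00154])² = 0.25/(-2.51)² = 0.03969.
Total minor-loss coefficient ΣK = 1·0.29 = 0.29.
ΔP = [f·L/D + ΣK]·(ρV²/2) = [0.03969·31.75/0.4824 + 0.29]·(854.5·0.2284²/2) = [2.612 + 0.29]·22.29 = 64.7 Pa.
Head loss h_f = ΔP/(ρg) = 64.7/(854.5·9.81) = 0.007718 m.

h_f ≈ 0.007718 m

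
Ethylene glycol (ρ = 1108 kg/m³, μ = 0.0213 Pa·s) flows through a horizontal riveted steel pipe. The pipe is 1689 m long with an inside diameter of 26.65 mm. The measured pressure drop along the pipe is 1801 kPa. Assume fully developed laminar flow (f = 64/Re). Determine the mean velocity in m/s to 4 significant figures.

V ≈ 1.111 m/s

For laminar flow, f = 64/Re with Re = ρVD/μ, so Darcy-Weisbach reduces to ΔP = 32μLV/D². Solving for V: V = ΔP·D²/(32μL) = 1.801e+06·(0.02665)²/(32·0.0213·1689) = 1.111 m/s.
Check: Re = ρVD/μ = 1108·1.111·0.02665/0.0213 = 1540 < 2300, so the laminar assumption holds.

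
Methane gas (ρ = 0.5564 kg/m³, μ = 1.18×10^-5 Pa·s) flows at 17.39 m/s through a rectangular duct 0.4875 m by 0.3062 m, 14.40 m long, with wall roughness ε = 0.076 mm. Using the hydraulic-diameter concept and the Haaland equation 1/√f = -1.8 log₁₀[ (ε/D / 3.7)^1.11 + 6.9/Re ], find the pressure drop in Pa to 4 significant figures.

Hydraulic diameter D_h = 4A/P = 4·(0.4875·0.3062)/(2·(0.4875+0.3062)) = 0.5971/1.587 = 0.3761 m.
Re = ρVD_h/μ = 0.5564·17.39·0.3761/1.18e-05 = 3.084e+05.
ε/D_h = 7.6e-05/0.3761 = 0.000202; Haaland gives 1/√f = -1.8 log₁₀[1.86e-05+2.24e-05] = 7.898, so f = 0.01603.
ΔP = f(L/D_h)(ρV²/2) = 0.01603·14.4/0.3761·84.13 = 51.63 Pa.

ΔP ≈ 51.63 Pa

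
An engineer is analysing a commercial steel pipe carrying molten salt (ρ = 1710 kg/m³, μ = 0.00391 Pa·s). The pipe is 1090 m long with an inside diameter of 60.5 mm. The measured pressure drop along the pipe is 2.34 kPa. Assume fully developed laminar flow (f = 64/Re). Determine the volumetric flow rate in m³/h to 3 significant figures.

For laminar flow, f = 64/Re with Re = ρVD/μ, so Darcy-Weisbach reduces to ΔP = 32μLV/D². Solving for V: V = ΔP·D²/(32μL) = 2340·(0.0605)²/(32·0.00391·1090) = 0.0628 m/s.
Check: Re = ρVD/μ = 1710·0.0628·0.0605/0.00391 = 1662 < 2300, so the laminar assumption holds.
Q = V·A = 0.0628·(π/4·0.0605²) = 0.0001805 m³/s = 0.650 m³/h.

Q ≈ 0.650 m³/h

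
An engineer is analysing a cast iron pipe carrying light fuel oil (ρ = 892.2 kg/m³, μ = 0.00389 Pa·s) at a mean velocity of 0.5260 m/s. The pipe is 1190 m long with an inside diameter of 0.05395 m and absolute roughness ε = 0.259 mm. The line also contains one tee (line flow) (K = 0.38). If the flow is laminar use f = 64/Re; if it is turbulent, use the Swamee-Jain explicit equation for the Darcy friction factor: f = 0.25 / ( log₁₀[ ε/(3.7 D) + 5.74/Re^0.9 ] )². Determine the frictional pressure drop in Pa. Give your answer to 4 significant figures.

Reynolds number Re = ρVD/μ = 892.2 · 0.526 · 0.05395 / 0.00389 = 6509.
Re > 4000 → turbulent. Relative roughness ε/D = 0.000259/0.05395 = 0.0048. Swamee-Jain: f = 0.25/(log₁₀[0.0048/3.7 + 5.74/6509^0.9])² = 0.25/(log₁₀[0.0013 + 0.00212])² = 0.25/(-2.466)² = 0.04111.
Total minor-loss coefficient ΣK = 1·0.38 = 0.38.
ΔP = [f·L/D + ΣK]·(ρV²/2) = [0.04111·1190/0.05395 + 0.38]·(892.2·0.526²/2) = [906.8 + 0.38]·123.4 = 1.12e+05 Pa.

ΔP ≈ 112000 Pa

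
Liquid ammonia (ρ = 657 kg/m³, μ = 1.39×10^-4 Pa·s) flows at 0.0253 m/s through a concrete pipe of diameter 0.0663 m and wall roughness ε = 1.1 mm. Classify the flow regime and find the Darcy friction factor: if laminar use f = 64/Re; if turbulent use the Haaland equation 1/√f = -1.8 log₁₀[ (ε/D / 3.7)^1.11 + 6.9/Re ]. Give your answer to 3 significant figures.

f ≈ 0.0504

Re = ρVD/μ = 657·0.0253·0.0663/0.000139 = 7928.
Re > 4000 → turbulent. ε/D = 0.0011/0.0663 = 0.0166; Haaland: 1/√f = -1.8 log₁₀[0.00247 + 0.00087] = 4.456, so f = 0.05036.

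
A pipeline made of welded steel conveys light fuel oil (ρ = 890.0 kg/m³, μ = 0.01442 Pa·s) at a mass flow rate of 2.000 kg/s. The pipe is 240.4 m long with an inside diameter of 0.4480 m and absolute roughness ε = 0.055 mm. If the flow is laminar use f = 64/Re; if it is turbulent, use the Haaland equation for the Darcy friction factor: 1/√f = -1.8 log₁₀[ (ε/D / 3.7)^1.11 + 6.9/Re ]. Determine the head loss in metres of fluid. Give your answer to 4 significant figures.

h_f ≈ 9.025×10^-4 m

A = πD²/4 = π(0.448)²/4 = 0.1576 m²; mean velocity V = ṁ/(ρA) = 2/(890 · 0.1576) = 0.01426 m/s.
Reynolds number Re = ρVD/μ = 890 · 0.01426 · 0.448 / 0.0144 = 394.2.
Re < 2300 → laminar flow, so f = 64/Re = 64/394.2 = 0.1624 (the turbulent correlation is not needed).
Darcy-Weisbach: ΔP = f(L/D)(ρV²/2) = 0.1624·(240.4/0.448)·(890·0.01426²/2) = 0.1624·536.6·0.09044 = 7.879 Pa.
Head loss h_f = ΔP/(ρg) = 7.879/(890·9.81) = 9.025×10^-4 m.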